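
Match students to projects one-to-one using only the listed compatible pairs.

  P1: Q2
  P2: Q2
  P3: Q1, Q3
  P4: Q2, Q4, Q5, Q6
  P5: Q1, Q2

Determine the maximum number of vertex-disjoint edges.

4

Unit-capacity flow: source→left, listed edges, right→sink; max matching = max flow.
Augmenting path P1→Q2 (+1); matched 1.
Augmenting path P3→Q1 (+1); matched 2.
Augmenting path P4→Q4 (+1); matched 3.
Augmenting path P5→Q1→P3→Q3 (+1); matched 4.
No augmenting path remains; maximum matching = 4.
König certificate: {P3, P4, P5, Q2} is a vertex cover of size 4 (every listed pair touches it), so no matching can be larger.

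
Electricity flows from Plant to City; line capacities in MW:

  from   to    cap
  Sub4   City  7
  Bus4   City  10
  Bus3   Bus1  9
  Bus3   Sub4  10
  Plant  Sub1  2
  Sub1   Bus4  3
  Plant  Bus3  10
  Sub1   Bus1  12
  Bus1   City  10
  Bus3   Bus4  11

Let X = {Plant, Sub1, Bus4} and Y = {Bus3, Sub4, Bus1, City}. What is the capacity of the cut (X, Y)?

32

Edges leaving {Plant, Sub1, Bus4}: Plant→Bus3 (10), Sub1→Bus1 (12), Bus4→City (10).
Cut capacity = 10 + 12 + 10 = 32.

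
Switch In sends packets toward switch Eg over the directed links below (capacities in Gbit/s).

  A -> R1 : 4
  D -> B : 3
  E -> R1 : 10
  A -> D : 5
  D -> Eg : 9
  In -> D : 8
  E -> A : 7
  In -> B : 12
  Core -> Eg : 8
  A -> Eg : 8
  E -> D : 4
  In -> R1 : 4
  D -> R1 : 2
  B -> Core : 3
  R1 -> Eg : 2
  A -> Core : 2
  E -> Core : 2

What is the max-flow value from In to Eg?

13

Augment In→D→Eg: bottleneck 8, flow now 8.
Augment In→R1→Eg: bottleneck 2, flow now 10.
Augment In→B→Core→Eg: bottleneck 3, flow now 13.
No augmenting path remains; maximum flow = 13.
In the residual graph, reachable from In: {In, B, R1}.
Min-cut edges: In→D (8), B→Core (3), R1→Eg (2); capacity 8 + 3 + 2 = 13.
This cut is saturated, so no flow can exceed 13.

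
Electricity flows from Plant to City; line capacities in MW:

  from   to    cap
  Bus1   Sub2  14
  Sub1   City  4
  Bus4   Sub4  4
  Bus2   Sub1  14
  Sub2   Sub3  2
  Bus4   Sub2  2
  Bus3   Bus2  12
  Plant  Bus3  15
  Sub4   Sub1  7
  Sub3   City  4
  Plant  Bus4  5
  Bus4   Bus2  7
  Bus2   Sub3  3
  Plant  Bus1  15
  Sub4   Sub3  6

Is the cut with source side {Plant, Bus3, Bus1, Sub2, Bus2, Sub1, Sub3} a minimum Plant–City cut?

Given cut capacity: 5 + 4 + 4 = 13.
Augment Plant→Bus3→Bus2→Sub1→City: bottleneck 4, flow now 4.
Augment Plant→Bus3→Bus2→Sub3→City: bottleneck 3, flow now 7.
Augment Plant→Bus4→Sub2→Sub3→City: bottleneck 1, flow now 8.
No augmenting path remains; maximum flow = 8.
In the residual graph, reachable from Plant: {Plant, Bus3, Bus4, Bus1, Sub2, Sub4, Bus2, Sub1, Sub3}.
Min-cut edges: Sub1→City (4), Sub3→City (4); capacity 4 + 4 = 8.
Cut capacity 13 exceeds the max flow 8, so it is not minimum.

No — its capacity is 13, but the minimum cut has capacity 8.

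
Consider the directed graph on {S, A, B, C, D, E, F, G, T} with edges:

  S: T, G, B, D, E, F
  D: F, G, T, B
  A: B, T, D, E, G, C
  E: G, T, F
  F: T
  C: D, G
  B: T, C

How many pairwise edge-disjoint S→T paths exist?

5

Assign every edge capacity 1; by Menger, the answer equals the max flow.
Path S→T (+1); total 1.
Path S→B→T (+1); total 2.
Path S→D→T (+1); total 3.
Path S→E→T (+1); total 4.
Path S→F→T (+1); total 5.
No residual S→T path; max flow = 5.
Certifying cut of size 5: {S→B, S→D, S→E, S→F, S→T}.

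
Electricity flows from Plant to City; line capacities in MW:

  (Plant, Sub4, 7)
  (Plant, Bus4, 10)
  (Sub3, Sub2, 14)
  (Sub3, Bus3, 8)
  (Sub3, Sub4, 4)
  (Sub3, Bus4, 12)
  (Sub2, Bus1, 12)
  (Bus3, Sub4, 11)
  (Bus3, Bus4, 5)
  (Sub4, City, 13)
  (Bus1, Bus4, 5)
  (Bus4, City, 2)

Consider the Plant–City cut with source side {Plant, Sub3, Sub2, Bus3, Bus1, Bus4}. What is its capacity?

24

Edges leaving {Plant, Sub3, Sub2, Bus3, Bus1, Bus4}: Plant→Sub4 (7), Sub3→Sub4 (4), Bus3→Sub4 (11), Bus4→City (2).
Cut capacity = 7 + 4 + 11 + 2 = 24.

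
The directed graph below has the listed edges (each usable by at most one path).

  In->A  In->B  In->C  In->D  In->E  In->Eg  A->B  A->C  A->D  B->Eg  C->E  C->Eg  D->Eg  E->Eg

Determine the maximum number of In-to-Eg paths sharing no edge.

Assign every edge capacity 1; by Menger, the answer equals the max flow.
Path In→Eg (+1); total 1.
Path In→B→Eg (+1); total 2.
Path In→C→Eg (+1); total 3.
Path In→D→Eg (+1); total 4.
Path In→E→Eg (+1); total 5.
No residual In→Eg path; max flow = 5.
Certifying cut of size 5: {B→Eg, C→Eg, D→Eg, E→Eg, In→Eg}.

5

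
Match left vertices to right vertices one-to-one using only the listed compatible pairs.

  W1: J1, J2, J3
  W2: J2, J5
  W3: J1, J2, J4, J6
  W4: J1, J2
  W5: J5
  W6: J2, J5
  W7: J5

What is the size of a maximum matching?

5

Unit-capacity flow: source→left, listed edges, right→sink; max matching = max flow.
Augmenting path W1→J1 (+1); matched 1.
Augmenting path W2→J2 (+1); matched 2.
Augmenting path W3→J4 (+1); matched 3.
Augmenting path W5→J5 (+1); matched 4.
Augmenting path W4→J1→W1→J3 (+1); matched 5.
No augmenting path remains; maximum matching = 5.
König certificate: {W1, W3, W4, J2, J5} is a vertex cover of size 5 (every listed pair touches it), so no matching can be larger.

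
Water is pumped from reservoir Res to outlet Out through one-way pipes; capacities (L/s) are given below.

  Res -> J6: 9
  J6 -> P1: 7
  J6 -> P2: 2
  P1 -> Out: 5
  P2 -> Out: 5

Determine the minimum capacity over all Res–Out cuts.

Augment Res→J6→P1→Out: bottleneck 5, flow now 5.
Augment Res→J6→P2→Out: bottleneck 2, flow now 7.
No augmenting path remains; maximum flow = 7.
By max-flow min-cut, the minimum cut capacity equals the max flow.
In the residual graph, reachable from Res: {Res, J6, P1}.
Min-cut edges: J6→P2 (2), P1→Out (5); capacity 2 + 5 = 7.

7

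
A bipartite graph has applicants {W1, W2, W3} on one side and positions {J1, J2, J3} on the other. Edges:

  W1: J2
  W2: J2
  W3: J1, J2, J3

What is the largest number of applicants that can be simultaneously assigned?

2

Unit-capacity flow: source→left, listed edges, right→sink; max matching = max flow.
Augmenting path W1→J2 (+1); matched 1.
Augmenting path W3→J1 (+1); matched 2.
No augmenting path remains; maximum matching = 2.
König certificate: {W3, J2} is a vertex cover of size 2 (every listed pair touches it), so no matching can be larger.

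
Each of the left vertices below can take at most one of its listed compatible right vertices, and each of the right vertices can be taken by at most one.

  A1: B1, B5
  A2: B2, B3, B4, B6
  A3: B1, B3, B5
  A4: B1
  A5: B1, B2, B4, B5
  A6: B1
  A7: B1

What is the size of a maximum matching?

Unit-capacity flow: source→left, listed edges, right→sink; max matching = max flow.
Augmenting path A1→B1 (+1); matched 1.
Augmenting path A2→B2 (+1); matched 2.
Augmenting path A3→B3 (+1); matched 3.
Augmenting path A5→B4 (+1); matched 4.
Augmenting path A4→B1→A1→B5 (+1); matched 5.
No augmenting path remains; maximum matching = 5.
König certificate: {A1, A2, A3, A5, B1} is a vertex cover of size 5 (every listed pair touches it), so no matching can be larger.

5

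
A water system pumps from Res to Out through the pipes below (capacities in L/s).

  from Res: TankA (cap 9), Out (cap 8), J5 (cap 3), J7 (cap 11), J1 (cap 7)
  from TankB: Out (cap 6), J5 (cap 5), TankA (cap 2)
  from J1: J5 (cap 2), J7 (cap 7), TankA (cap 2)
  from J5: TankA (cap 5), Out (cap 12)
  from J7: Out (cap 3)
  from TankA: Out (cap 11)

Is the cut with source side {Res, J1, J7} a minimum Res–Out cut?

Yes — it is a minimum cut (capacity 27).

Given cut capacity: 3 + 9 + 8 + 2 + 2 + 3 = 27.
Augment Res→Out: bottleneck 8, flow now 8.
Augment Res→J5→Out: bottleneck 3, flow now 11.
Augment Res→J7→Out: bottleneck 3, flow now 14.
Augment Res→TankA→Out: bottleneck 9, flow now 23.
Augment Res→J1→J5→Out: bottleneck 2, flow now 25.
Augment Res→J1→TankA→Out: bottleneck 2, flow now 27.
No augmenting path remains; maximum flow = 27.
Cut capacity 27 equals the max flow, so it is a minimum cut.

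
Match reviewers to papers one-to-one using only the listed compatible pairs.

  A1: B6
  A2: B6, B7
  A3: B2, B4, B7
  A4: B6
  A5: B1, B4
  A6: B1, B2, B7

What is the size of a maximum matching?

Unit-capacity flow: source→left, listed edges, right→sink; max matching = max flow.
Augmenting path A1→B6 (+1); matched 1.
Augmenting path A2→B7 (+1); matched 2.
Augmenting path A3→B2 (+1); matched 3.
Augmenting path A5→B1 (+1); matched 4.
Augmenting path A6→B1→A5→B4 (+1); matched 5.
No augmenting path remains; maximum matching = 5.
König certificate: {A2, A3, A5, A6, B6} is a vertex cover of size 5 (every listed pair touches it), so no matching can be larger.

5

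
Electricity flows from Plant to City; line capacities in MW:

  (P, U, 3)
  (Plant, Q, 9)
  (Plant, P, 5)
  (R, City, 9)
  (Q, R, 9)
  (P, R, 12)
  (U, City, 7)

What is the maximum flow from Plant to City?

12

Augment Plant→P→R→City: bottleneck 5, flow now 5.
Augment Plant→Q→R→City: bottleneck 4, flow now 9.
Augment Plant→Q→R→P→U→City: bottleneck 3, flow now 12. (uses reverse residual edge)
No augmenting path remains; maximum flow = 12.
In the residual graph, reachable from Plant: {Plant, P, Q, R}.
Min-cut edges: P→U (3), R→City (9); capacity 3 + 9 = 12.
This cut is saturated, so no flow can exceed 12.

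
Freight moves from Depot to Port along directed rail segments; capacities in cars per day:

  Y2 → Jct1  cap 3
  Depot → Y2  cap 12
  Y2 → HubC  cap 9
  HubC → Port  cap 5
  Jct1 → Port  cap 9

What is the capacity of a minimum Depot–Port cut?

8

Augment Depot→Y2→HubC→Port: bottleneck 5, flow now 5.
Augment Depot→Y2→Jct1→Port: bottleneck 3, flow now 8.
No augmenting path remains; maximum flow = 8.
By max-flow min-cut, the minimum cut capacity equals the max flow.
In the residual graph, reachable from Depot: {Depot, Y2, HubC}.
Min-cut edges: Y2→Jct1 (3), HubC→Port (5); capacity 3 + 5 = 8.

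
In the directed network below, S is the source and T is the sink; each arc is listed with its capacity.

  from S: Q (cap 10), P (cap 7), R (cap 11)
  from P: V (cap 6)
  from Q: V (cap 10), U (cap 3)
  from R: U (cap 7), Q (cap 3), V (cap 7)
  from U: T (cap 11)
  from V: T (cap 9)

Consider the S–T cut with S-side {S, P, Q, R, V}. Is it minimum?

Yes — it is a minimum cut (capacity 19).

Given cut capacity: 3 + 7 + 9 = 19.
Augment S→P→V→T: bottleneck 6, flow now 6.
Augment S→Q→U→T: bottleneck 3, flow now 9.
Augment S→Q→V→T: bottleneck 3, flow now 12.
Augment S→R→U→T: bottleneck 7, flow now 19.
No augmenting path remains; maximum flow = 19.
Cut capacity 19 equals the max flow, so it is a minimum cut.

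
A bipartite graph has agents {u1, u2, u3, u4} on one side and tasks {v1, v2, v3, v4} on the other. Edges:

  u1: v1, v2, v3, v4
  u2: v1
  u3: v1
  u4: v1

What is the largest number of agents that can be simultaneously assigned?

Unit-capacity flow: source→left, listed edges, right→sink; max matching = max flow.
Augmenting path u1→v1 (+1); matched 1.
Augmenting path u2→v1→u1→v2 (+1); matched 2.
No augmenting path remains; maximum matching = 2.
König certificate: {u1, v1} is a vertex cover of size 2 (every listed pair touches it), so no matching can be larger.

2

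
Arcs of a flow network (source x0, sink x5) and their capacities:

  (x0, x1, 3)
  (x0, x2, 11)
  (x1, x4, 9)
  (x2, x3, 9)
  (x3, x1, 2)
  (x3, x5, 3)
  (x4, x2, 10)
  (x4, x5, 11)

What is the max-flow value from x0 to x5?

8

Augment x0→x1→x4→x5: bottleneck 3, flow now 3.
Augment x0→x2→x3→x5: bottleneck 3, flow now 6.
Augment x0→x2→x3→x1→x4→x5: bottleneck 2, flow now 8.
No augmenting path remains; maximum flow = 8.
In the residual graph, reachable from x0: {x0, x2, x3}.
Min-cut edges: x0→x1 (3), x3→x1 (2), x3→x5 (3); capacity 3 + 2 + 3 = 8.
This cut is saturated, so no flow can exceed 8.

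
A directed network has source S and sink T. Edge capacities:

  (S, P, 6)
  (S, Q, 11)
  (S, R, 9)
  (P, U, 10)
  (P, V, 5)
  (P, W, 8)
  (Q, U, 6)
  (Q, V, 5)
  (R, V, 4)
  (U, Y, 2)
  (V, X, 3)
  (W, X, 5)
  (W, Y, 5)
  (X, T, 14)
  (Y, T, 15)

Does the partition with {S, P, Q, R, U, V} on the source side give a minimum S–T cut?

Given cut capacity: 8 + 2 + 3 = 13.
Augment S→P→U→Y→T: bottleneck 2, flow now 2.
Augment S→P→V→X→T: bottleneck 3, flow now 5.
Augment S→P→W→X→T: bottleneck 1, flow now 6.
Augment S→Q→U→P→W→X→T: bottleneck 2, flow now 8. (uses reverse residual edge)
Augment S→Q→V→P→W→X→T: bottleneck 2, flow now 10. (uses reverse residual edge)
Augment S→Q→V→P→W→Y→T: bottleneck 1, flow now 11. (uses reverse residual edge)
No augmenting path remains; maximum flow = 11.
In the residual graph, reachable from S: {S, Q, R, U, V}.
Min-cut edges: S→P (6), U→Y (2), V→X (3); capacity 6 + 2 + 3 = 11.
Cut capacity 13 exceeds the max flow 11, so it is not minimum.

No — its capacity is 13, but the minimum cut has capacity 11.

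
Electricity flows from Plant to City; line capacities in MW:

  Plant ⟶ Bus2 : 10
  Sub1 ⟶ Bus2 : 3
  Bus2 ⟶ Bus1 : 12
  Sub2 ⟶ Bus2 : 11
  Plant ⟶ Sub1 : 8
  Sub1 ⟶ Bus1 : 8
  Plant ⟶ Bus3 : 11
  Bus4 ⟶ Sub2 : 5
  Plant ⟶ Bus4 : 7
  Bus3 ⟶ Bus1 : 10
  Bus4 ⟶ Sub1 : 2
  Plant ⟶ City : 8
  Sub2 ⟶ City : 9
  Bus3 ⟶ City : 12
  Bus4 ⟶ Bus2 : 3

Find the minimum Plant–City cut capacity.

24

Augment Plant→City: bottleneck 8, flow now 8.
Augment Plant→Bus3→City: bottleneck 11, flow now 19.
Augment Plant→Bus4→Sub2→City: bottleneck 5, flow now 24.
No augmenting path remains; maximum flow = 24.
By max-flow min-cut, the minimum cut capacity equals the max flow.
In the residual graph, reachable from Plant: {Plant, Bus4, Sub1, Bus2, Bus1}.
Min-cut edges: Plant→Bus3 (11), Plant→City (8), Bus4→Sub2 (5); capacity 11 + 8 + 5 = 24.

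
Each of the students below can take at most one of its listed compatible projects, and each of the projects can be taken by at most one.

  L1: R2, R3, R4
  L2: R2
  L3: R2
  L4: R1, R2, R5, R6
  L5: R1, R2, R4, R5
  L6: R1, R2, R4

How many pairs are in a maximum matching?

Unit-capacity flow: source→left, listed edges, right→sink; max matching = max flow.
Augmenting path L1→R2 (+1); matched 1.
Augmenting path L4→R1 (+1); matched 2.
Augmenting path L5→R4 (+1); matched 3.
Augmenting path L2→R2→L1→R3 (+1); matched 4.
Augmenting path L6→R1→L4→R5 (+1); matched 5.
No augmenting path remains; maximum matching = 5.
König certificate: {L1, L4, L5, L6, R2} is a vertex cover of size 5 (every listed pair touches it), so no matching can be larger.

5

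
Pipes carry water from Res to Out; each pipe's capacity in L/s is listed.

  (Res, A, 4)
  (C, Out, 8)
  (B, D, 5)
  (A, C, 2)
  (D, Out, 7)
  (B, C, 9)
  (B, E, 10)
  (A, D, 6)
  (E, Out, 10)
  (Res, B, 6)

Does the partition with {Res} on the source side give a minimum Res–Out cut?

Yes — it is a minimum cut (capacity 10).

Given cut capacity: 4 + 6 = 10.
Augment Res→A→C→Out: bottleneck 2, flow now 2.
Augment Res→A→D→Out: bottleneck 2, flow now 4.
Augment Res→B→C→Out: bottleneck 6, flow now 10.
No augmenting path remains; maximum flow = 10.
Cut capacity 10 equals the max flow, so it is a minimum cut.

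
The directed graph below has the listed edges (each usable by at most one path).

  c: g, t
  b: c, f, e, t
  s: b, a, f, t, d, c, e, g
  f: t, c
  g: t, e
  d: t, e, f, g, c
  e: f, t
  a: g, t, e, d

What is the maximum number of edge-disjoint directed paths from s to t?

8

Assign every edge capacity 1; by Menger, the answer equals the max flow.
Path s→t (+1); total 1.
Path s→a→t (+1); total 2.
Path s→b→t (+1); total 3.
Path s→c→t (+1); total 4.
Path s→d→t (+1); total 5.
Path s→e→t (+1); total 6.
Path s→f→t (+1); total 7.
Path s→g→t (+1); total 8.
No residual s→t path; max flow = 8.
Certifying cut of size 8: {s→a, s→b, s→c, s→d, s→e, s→f, s→g, s→t}.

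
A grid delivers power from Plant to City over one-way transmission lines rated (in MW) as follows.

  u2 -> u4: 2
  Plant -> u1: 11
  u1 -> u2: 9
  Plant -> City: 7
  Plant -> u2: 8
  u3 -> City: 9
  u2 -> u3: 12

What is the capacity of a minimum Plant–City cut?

Augment Plant→City: bottleneck 7, flow now 7.
Augment Plant→u2→u3→City: bottleneck 8, flow now 15.
Augment Plant→u1→u2→u3→City: bottleneck 1, flow now 16.
No augmenting path remains; maximum flow = 16.
By max-flow min-cut, the minimum cut capacity equals the max flow.
In the residual graph, reachable from Plant: {Plant, u1, u2, u3, u4}.
Min-cut edges: Plant→City (7), u3→City (9); capacity 7 + 9 = 16.

16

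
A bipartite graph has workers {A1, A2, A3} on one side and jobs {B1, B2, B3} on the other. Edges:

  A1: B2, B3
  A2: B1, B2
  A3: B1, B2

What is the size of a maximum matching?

Unit-capacity flow: source→left, listed edges, right→sink; max matching = max flow.
Augmenting path A1→B2 (+1); matched 1.
Augmenting path A2→B1 (+1); matched 2.
Augmenting path A3→B2→A1→B3 (+1); matched 3.
No augmenting path remains; maximum matching = 3.
König certificate: {A1, A2, A3} is a vertex cover of size 3 (every listed pair touches it), so no matching can be larger.

3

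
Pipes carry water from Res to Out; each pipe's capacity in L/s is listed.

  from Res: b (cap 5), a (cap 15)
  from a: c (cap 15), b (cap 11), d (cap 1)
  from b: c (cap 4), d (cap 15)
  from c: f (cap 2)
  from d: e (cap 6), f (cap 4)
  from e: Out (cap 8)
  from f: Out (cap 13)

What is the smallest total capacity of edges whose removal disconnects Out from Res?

12

Augment Res→a→c→f→Out: bottleneck 2, flow now 2.
Augment Res→a→d→e→Out: bottleneck 1, flow now 3.
Augment Res→b→d→e→Out: bottleneck 5, flow now 8.
Augment Res→a→b→d→f→Out: bottleneck 4, flow now 12.
No augmenting path remains; maximum flow = 12.
By max-flow min-cut, the minimum cut capacity equals the max flow.
In the residual graph, reachable from Res: {Res, a, b, c, d}.
Min-cut edges: c→f (2), d→e (6), d→f (4); capacity 2 + 6 + 4 = 12.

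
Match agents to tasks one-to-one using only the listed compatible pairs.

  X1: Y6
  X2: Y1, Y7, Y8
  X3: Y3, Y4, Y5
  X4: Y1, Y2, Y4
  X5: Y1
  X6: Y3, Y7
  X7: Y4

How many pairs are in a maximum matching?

Unit-capacity flow: source→left, listed edges, right→sink; max matching = max flow.
Augmenting path X1→Y6 (+1); matched 1.
Augmenting path X2→Y1 (+1); matched 2.
Augmenting path X3→Y3 (+1); matched 3.
Augmenting path X4→Y2 (+1); matched 4.
Augmenting path X6→Y7 (+1); matched 5.
Augmenting path X7→Y4 (+1); matched 6.
Augmenting path X5→Y1→X2→Y8 (+1); matched 7.
No augmenting path remains; maximum matching = 7.
König certificate: {X1, X2, X3, X4, X5, X6, X7} is a vertex cover of size 7 (every listed pair touches it), so no matching can be larger.

7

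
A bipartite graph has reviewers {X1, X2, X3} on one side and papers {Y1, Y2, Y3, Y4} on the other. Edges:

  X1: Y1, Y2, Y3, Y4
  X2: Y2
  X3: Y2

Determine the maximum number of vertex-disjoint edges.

2

Unit-capacity flow: source→left, listed edges, right→sink; max matching = max flow.
Augmenting path X1→Y1 (+1); matched 1.
Augmenting path X2→Y2 (+1); matched 2.
No augmenting path remains; maximum matching = 2.
König certificate: {X1, Y2} is a vertex cover of size 2 (every listed pair touches it), so no matching can be larger.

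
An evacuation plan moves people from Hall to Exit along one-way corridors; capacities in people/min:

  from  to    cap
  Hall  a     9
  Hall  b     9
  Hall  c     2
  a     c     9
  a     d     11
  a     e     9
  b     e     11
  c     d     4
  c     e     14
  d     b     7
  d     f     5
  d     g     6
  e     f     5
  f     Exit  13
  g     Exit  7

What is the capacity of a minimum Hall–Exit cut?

Augment Hall→a→d→f→Exit: bottleneck 5, flow now 5.
Augment Hall→a→d→g→Exit: bottleneck 4, flow now 9.
Augment Hall→b→e→f→Exit: bottleneck 5, flow now 14.
Augment Hall→c→d→g→Exit: bottleneck 2, flow now 16.
No augmenting path remains; maximum flow = 16.
By max-flow min-cut, the minimum cut capacity equals the max flow.
In the residual graph, reachable from Hall: {Hall, b, e}.
Min-cut edges: Hall→a (9), Hall→c (2), e→f (5); capacity 9 + 2 + 5 = 16.

16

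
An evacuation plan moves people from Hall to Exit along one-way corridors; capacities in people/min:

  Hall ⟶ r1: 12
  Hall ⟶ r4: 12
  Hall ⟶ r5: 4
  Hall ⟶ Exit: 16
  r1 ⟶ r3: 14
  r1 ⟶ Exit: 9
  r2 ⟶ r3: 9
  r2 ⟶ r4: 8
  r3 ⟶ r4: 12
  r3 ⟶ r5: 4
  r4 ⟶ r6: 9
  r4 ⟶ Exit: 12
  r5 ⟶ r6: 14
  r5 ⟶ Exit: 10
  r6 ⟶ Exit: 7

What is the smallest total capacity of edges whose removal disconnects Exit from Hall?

Augment Hall→Exit: bottleneck 16, flow now 16.
Augment Hall→r1→Exit: bottleneck 9, flow now 25.
Augment Hall→r4→Exit: bottleneck 12, flow now 37.
Augment Hall→r5→Exit: bottleneck 4, flow now 41.
Augment Hall→r1→r3→r5→Exit: bottleneck 3, flow now 44.
No augmenting path remains; maximum flow = 44.
By max-flow min-cut, the minimum cut capacity equals the max flow.
In the residual graph, reachable from Hall: {Hall}.
Min-cut edges: Hall→r1 (12), Hall→r4 (12), Hall→r5 (4), Hall→Exit (16); capacity 12 + 12 + 4 + 16 = 44.

44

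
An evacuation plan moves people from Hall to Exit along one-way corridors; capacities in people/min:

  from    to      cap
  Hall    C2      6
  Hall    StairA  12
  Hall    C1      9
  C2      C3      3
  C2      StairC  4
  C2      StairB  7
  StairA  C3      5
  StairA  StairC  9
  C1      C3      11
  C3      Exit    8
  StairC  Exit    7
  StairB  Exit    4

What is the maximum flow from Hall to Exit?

Augment Hall→C2→C3→Exit: bottleneck 3, flow now 3.
Augment Hall→C2→StairC→Exit: bottleneck 3, flow now 6.
Augment Hall→StairA→C3→Exit: bottleneck 5, flow now 11.
Augment Hall→StairA→StairC→Exit: bottleneck 4, flow now 15.
Augment Hall→StairA→StairC→C2→StairB→Exit: bottleneck 3, flow now 18. (uses reverse residual edge)
Augment Hall→C1→C3→C2→StairB→Exit: bottleneck 1, flow now 19. (uses reverse residual edge)
No augmenting path remains; maximum flow = 19.
In the residual graph, reachable from Hall: {Hall, C2, StairA, C1, C3, StairC, StairB}.
Min-cut edges: C3→Exit (8), StairC→Exit (7), StairB→Exit (4); capacity 8 + 7 + 4 = 19.
This cut is saturated, so no flow can exceed 19.

19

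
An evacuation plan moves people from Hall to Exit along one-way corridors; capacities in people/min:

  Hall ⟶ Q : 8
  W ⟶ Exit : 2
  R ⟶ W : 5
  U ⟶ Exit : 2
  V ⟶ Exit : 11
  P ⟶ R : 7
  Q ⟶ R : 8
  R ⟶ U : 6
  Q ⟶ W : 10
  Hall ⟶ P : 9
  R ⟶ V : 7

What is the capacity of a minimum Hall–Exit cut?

Augment Hall→Q→W→Exit: bottleneck 2, flow now 2.
Augment Hall→P→R→U→Exit: bottleneck 2, flow now 4.
Augment Hall→P→R→V→Exit: bottleneck 5, flow now 9.
Augment Hall→Q→R→V→Exit: bottleneck 2, flow now 11.
No augmenting path remains; maximum flow = 11.
By max-flow min-cut, the minimum cut capacity equals the max flow.
In the residual graph, reachable from Hall: {Hall, P, Q, R, U, W}.
Min-cut edges: R→V (7), U→Exit (2), W→Exit (2); capacity 7 + 2 + 2 = 11.

11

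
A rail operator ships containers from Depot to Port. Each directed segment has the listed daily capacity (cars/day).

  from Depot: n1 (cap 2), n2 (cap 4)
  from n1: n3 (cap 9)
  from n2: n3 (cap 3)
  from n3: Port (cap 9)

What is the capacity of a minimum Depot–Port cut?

5

Augment Depot→n1→n3→Port: bottleneck 2, flow now 2.
Augment Depot→n2→n3→Port: bottleneck 3, flow now 5.
No augmenting path remains; maximum flow = 5.
By max-flow min-cut, the minimum cut capacity equals the max flow.
In the residual graph, reachable from Depot: {Depot, n2}.
Min-cut edges: Depot→n1 (2), n2→n3 (3); capacity 2 + 3 = 5.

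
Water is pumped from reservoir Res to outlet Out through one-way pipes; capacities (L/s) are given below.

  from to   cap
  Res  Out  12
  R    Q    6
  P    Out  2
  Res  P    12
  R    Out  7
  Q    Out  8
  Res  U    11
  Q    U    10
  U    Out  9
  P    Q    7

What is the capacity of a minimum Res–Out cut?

30

Augment Res→Out: bottleneck 12, flow now 12.
Augment Res→P→Out: bottleneck 2, flow now 14.
Augment Res→U→Out: bottleneck 9, flow now 23.
Augment Res→P→Q→Out: bottleneck 7, flow now 30.
No augmenting path remains; maximum flow = 30.
By max-flow min-cut, the minimum cut capacity equals the max flow.
In the residual graph, reachable from Res: {Res, P, U}.
Min-cut edges: Res→Out (12), P→Q (7), P→Out (2), U→Out (9); capacity 12 + 7 + 2 + 9 = 30.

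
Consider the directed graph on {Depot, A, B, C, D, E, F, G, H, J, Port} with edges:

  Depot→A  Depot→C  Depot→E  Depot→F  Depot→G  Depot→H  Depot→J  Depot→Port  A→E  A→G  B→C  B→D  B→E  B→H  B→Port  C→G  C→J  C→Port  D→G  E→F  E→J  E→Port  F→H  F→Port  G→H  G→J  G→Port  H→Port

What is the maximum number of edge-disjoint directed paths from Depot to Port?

Assign every edge capacity 1; by Menger, the answer equals the max flow.
Path Depot→Port (+1); total 1.
Path Depot→C→Port (+1); total 2.
Path Depot→E→Port (+1); total 3.
Path Depot→F→Port (+1); total 4.
Path Depot→G→Port (+1); total 5.
Path Depot→H→Port (+1); total 6.
No residual Depot→Port path; max flow = 6.
Certifying cut of size 6: {Depot→C, Depot→Port, E→Port, F→Port, G→Port, H→Port}.

6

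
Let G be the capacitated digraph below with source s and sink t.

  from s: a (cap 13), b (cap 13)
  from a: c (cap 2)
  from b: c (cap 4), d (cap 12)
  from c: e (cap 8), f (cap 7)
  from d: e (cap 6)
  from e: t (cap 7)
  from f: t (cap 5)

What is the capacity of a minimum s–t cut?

12

Augment s→a→c→e→t: bottleneck 2, flow now 2.
Augment s→b→c→e→t: bottleneck 4, flow now 6.
Augment s→b→d→e→t: bottleneck 1, flow now 7.
Augment s→b→d→e→c→f→t: bottleneck 5, flow now 12. (uses reverse residual edge)
No augmenting path remains; maximum flow = 12.
By max-flow min-cut, the minimum cut capacity equals the max flow.
In the residual graph, reachable from s: {s, a, b, d}.
Min-cut edges: a→c (2), b→c (4), d→e (6); capacity 2 + 4 + 6 = 12.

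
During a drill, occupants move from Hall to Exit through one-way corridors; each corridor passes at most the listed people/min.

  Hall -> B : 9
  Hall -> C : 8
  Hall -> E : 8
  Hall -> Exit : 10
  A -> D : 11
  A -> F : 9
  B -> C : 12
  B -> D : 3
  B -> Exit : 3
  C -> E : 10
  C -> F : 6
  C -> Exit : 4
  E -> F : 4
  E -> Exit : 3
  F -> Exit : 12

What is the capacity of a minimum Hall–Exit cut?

30

Augment Hall→Exit: bottleneck 10, flow now 10.
Augment Hall→B→Exit: bottleneck 3, flow now 13.
Augment Hall→C→Exit: bottleneck 4, flow now 17.
Augment Hall→E→Exit: bottleneck 3, flow now 20.
Augment Hall→C→F→Exit: bottleneck 4, flow now 24.
Augment Hall→E→F→Exit: bottleneck 4, flow now 28.
Augment Hall→B→C→F→Exit: bottleneck 2, flow now 30.
No augmenting path remains; maximum flow = 30.
By max-flow min-cut, the minimum cut capacity equals the max flow.
In the residual graph, reachable from Hall: {Hall, B, C, D, E}.
Min-cut edges: Hall→Exit (10), B→Exit (3), C→F (6), C→Exit (4), E→F (4), E→Exit (3); capacity 10 + 3 + 6 + 4 + 4 + 3 = 30.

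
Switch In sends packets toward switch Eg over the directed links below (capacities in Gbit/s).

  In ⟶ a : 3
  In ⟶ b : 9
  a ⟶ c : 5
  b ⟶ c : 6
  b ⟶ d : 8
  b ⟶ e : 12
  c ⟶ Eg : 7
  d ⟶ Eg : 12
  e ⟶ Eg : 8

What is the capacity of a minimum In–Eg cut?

Augment In→a→c→Eg: bottleneck 3, flow now 3.
Augment In→b→c→Eg: bottleneck 4, flow now 7.
Augment In→b→d→Eg: bottleneck 5, flow now 12.
No augmenting path remains; maximum flow = 12.
By max-flow min-cut, the minimum cut capacity equals the max flow.
In the residual graph, reachable from In: {In}.
Min-cut edges: In→a (3), In→b (9); capacity 3 + 9 = 12.

12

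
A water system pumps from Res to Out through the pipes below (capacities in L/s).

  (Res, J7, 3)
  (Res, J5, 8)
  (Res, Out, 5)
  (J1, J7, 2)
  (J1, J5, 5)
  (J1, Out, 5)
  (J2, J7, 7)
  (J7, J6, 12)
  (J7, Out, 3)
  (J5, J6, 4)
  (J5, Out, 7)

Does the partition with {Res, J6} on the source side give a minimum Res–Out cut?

No — its capacity is 16, but the minimum cut has capacity 15.

Given cut capacity: 3 + 8 + 5 = 16.
Augment Res→Out: bottleneck 5, flow now 5.
Augment Res→J7→Out: bottleneck 3, flow now 8.
Augment Res→J5→Out: bottleneck 7, flow now 15.
No augmenting path remains; maximum flow = 15.
In the residual graph, reachable from Res: {Res, J5, J6}.
Min-cut edges: Res→J7 (3), Res→Out (5), J5→Out (7); capacity 3 + 5 + 7 = 15.
Cut capacity 16 exceeds the max flow 15, so it is not minimum.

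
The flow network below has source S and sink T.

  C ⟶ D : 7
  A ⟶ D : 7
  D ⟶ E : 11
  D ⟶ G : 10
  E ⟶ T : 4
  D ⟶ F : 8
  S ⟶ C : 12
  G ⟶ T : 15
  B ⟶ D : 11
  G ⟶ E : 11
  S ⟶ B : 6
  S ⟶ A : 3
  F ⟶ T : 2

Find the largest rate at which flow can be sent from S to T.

Augment S→A→D→E→T: bottleneck 3, flow now 3.
Augment S→B→D→E→T: bottleneck 1, flow now 4.
Augment S→B→D→F→T: bottleneck 2, flow now 6.
Augment S→B→D→G→T: bottleneck 3, flow now 9.
Augment S→C→D→G→T: bottleneck 7, flow now 16.
No augmenting path remains; maximum flow = 16.
In the residual graph, reachable from S: {S, C}.
Min-cut edges: S→A (3), S→B (6), C→D (7); capacity 3 + 6 + 7 = 16.
This cut is saturated, so no flow can exceed 16.

16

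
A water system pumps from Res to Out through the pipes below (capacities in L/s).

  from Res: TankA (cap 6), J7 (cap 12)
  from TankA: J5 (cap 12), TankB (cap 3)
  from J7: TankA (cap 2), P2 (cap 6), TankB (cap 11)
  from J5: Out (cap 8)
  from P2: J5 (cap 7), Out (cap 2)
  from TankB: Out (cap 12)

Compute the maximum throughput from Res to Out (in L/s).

18

Augment Res→TankA→J5→Out: bottleneck 6, flow now 6.
Augment Res→J7→P2→Out: bottleneck 2, flow now 8.
Augment Res→J7→TankB→Out: bottleneck 10, flow now 18.
No augmenting path remains; maximum flow = 18.
In the residual graph, reachable from Res: {Res}.
Min-cut edges: Res→TankA (6), Res→J7 (12); capacity 6 + 12 = 18.
This cut is saturated, so no flow can exceed 18.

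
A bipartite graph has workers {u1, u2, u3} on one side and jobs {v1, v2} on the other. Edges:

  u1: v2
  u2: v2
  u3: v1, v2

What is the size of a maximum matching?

Unit-capacity flow: source→left, listed edges, right→sink; max matching = max flow.
Augmenting path u1→v2 (+1); matched 1.
Augmenting path u3→v1 (+1); matched 2.
No augmenting path remains; maximum matching = 2.
König certificate: {u3, v2} is a vertex cover of size 2 (every listed pair touches it), so no matching can be larger.

2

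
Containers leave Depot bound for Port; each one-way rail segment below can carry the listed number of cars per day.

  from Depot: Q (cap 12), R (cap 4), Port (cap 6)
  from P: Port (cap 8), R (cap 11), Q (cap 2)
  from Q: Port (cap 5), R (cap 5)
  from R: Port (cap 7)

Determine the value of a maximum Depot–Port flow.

18

Augment Depot→Port: bottleneck 6, flow now 6.
Augment Depot→Q→Port: bottleneck 5, flow now 11.
Augment Depot→R→Port: bottleneck 4, flow now 15.
Augment Depot→Q→R→Port: bottleneck 3, flow now 18.
No augmenting path remains; maximum flow = 18.
In the residual graph, reachable from Depot: {Depot, Q, R}.
Min-cut edges: Depot→Port (6), Q→Port (5), R→Port (7); capacity 6 + 5 + 7 = 18.
This cut is saturated, so no flow can exceed 18.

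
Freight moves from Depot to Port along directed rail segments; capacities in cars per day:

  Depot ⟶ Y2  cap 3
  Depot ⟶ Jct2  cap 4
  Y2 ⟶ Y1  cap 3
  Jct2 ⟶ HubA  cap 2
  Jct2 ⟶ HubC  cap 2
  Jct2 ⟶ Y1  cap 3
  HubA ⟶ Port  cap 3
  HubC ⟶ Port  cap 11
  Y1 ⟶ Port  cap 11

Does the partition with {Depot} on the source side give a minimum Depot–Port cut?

Yes — it is a minimum cut (capacity 7).

Given cut capacity: 3 + 4 = 7.
Augment Depot→Y2→Y1→Port: bottleneck 3, flow now 3.
Augment Depot→Jct2→HubA→Port: bottleneck 2, flow now 5.
Augment Depot→Jct2→HubC→Port: bottleneck 2, flow now 7.
No augmenting path remains; maximum flow = 7.
Cut capacity 7 equals the max flow, so it is a minimum cut.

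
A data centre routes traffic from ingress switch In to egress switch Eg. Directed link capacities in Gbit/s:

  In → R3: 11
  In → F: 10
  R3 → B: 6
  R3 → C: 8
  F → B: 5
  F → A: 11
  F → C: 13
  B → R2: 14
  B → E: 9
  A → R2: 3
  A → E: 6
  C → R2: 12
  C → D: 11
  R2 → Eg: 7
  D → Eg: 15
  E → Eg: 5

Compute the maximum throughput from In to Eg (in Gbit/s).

21

Augment In→R3→B→R2→Eg: bottleneck 6, flow now 6.
Augment In→R3→C→R2→Eg: bottleneck 1, flow now 7.
Augment In→R3→C→D→Eg: bottleneck 4, flow now 11.
Augment In→F→B→E→Eg: bottleneck 5, flow now 16.
Augment In→F→C→D→Eg: bottleneck 5, flow now 21.
No augmenting path remains; maximum flow = 21.
In the residual graph, reachable from In: {In}.
Min-cut edges: In→R3 (11), In→F (10); capacity 11 + 10 = 21.
This cut is saturated, so no flow can exceed 21.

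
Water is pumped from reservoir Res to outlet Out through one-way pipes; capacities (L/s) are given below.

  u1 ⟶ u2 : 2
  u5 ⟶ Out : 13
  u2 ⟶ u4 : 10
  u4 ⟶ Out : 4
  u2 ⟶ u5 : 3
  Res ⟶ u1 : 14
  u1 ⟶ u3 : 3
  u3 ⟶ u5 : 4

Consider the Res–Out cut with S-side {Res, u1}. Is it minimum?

Yes — it is a minimum cut (capacity 5).

Given cut capacity: 2 + 3 = 5.
Augment Res→u1→u2→u4→Out: bottleneck 2, flow now 2.
Augment Res→u1→u3→u5→Out: bottleneck 3, flow now 5.
No augmenting path remains; maximum flow = 5.
Cut capacity 5 equals the max flow, so it is a minimum cut.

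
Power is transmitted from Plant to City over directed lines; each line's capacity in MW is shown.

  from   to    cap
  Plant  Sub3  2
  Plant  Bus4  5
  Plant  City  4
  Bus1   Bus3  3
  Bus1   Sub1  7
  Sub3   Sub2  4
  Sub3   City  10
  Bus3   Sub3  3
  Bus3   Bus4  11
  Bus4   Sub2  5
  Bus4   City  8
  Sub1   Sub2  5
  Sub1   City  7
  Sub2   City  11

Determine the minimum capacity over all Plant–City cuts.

11

Augment Plant→City: bottleneck 4, flow now 4.
Augment Plant→Sub3→City: bottleneck 2, flow now 6.
Augment Plant→Bus4→City: bottleneck 5, flow now 11.
No augmenting path remains; maximum flow = 11.
By max-flow min-cut, the minimum cut capacity equals the max flow.
In the residual graph, reachable from Plant: {Plant}.
Min-cut edges: Plant→Sub3 (2), Plant→Bus4 (5), Plant→City (4); capacity 2 + 5 + 4 = 11.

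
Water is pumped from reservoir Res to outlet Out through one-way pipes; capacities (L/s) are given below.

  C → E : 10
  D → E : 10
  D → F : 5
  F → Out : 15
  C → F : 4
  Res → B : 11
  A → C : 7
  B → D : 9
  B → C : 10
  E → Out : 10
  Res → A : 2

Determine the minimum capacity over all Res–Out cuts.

13

Augment Res→A→C→E→Out: bottleneck 2, flow now 2.
Augment Res→B→C→E→Out: bottleneck 8, flow now 10.
Augment Res→B→C→F→Out: bottleneck 2, flow now 12.
Augment Res→B→D→F→Out: bottleneck 1, flow now 13.
No augmenting path remains; maximum flow = 13.
By max-flow min-cut, the minimum cut capacity equals the max flow.
In the residual graph, reachable from Res: {Res}.
Min-cut edges: Res→A (2), Res→B (11); capacity 2 + 11 = 13.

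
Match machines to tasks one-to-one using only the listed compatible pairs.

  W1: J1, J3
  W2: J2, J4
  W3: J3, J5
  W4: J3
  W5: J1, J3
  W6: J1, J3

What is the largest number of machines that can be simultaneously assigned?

Unit-capacity flow: source→left, listed edges, right→sink; max matching = max flow.
Augmenting path W1→J1 (+1); matched 1.
Augmenting path W2→J2 (+1); matched 2.
Augmenting path W3→J3 (+1); matched 3.
Augmenting path W4→J3→W3→J5 (+1); matched 4.
No augmenting path remains; maximum matching = 4.
König certificate: {W2, W3, J1, J3} is a vertex cover of size 4 (every listed pair touches it), so no matching can be larger.

4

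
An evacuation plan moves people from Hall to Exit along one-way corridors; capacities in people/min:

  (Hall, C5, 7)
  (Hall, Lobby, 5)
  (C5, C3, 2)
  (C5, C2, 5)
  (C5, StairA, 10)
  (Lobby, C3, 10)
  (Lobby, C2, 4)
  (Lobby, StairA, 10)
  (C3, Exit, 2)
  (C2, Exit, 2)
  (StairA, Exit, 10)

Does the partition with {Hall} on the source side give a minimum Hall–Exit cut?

Given cut capacity: 7 + 5 = 12.
Augment Hall→C5→C3→Exit: bottleneck 2, flow now 2.
Augment Hall→C5→C2→Exit: bottleneck 2, flow now 4.
Augment Hall→C5→StairA→Exit: bottleneck 3, flow now 7.
Augment Hall→Lobby→StairA→Exit: bottleneck 5, flow now 12.
No augmenting path remains; maximum flow = 12.
Cut capacity 12 equals the max flow, so it is a minimum cut.

Yes — it is a minimum cut (capacity 12).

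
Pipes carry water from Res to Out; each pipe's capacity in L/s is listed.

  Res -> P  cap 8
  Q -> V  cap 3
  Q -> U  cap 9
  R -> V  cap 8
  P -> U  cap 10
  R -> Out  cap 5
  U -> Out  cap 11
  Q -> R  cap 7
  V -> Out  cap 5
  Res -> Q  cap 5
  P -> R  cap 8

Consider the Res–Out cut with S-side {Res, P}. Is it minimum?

Given cut capacity: 5 + 8 + 10 = 23.
Augment Res→P→R→Out: bottleneck 5, flow now 5.
Augment Res→P→U→Out: bottleneck 3, flow now 8.
Augment Res→Q→U→Out: bottleneck 5, flow now 13.
No augmenting path remains; maximum flow = 13.
In the residual graph, reachable from Res: {Res}.
Min-cut edges: Res→P (8), Res→Q (5); capacity 8 + 5 = 13.
Cut capacity 23 exceeds the max flow 13, so it is not minimum.

No — its capacity is 23, but the minimum cut has capacity 13.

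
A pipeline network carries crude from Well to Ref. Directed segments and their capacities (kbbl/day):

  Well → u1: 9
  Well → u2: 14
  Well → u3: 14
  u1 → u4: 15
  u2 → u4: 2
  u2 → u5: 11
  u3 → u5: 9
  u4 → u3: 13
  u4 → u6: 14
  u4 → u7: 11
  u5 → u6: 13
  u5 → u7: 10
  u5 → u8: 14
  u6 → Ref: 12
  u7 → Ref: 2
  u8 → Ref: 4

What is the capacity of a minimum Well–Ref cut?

Augment Well→u1→u4→u6→Ref: bottleneck 9, flow now 9.
Augment Well→u2→u4→u6→Ref: bottleneck 2, flow now 11.
Augment Well→u2→u5→u6→Ref: bottleneck 1, flow now 12.
Augment Well→u2→u5→u7→Ref: bottleneck 2, flow now 14.
Augment Well→u2→u5→u8→Ref: bottleneck 4, flow now 18.
No augmenting path remains; maximum flow = 18.
By max-flow min-cut, the minimum cut capacity equals the max flow.
In the residual graph, reachable from Well: {Well, u1, u2, u3, u4, u5, u6, u7, u8}.
Min-cut edges: u6→Ref (12), u7→Ref (2), u8→Ref (4); capacity 12 + 2 + 4 = 18.

18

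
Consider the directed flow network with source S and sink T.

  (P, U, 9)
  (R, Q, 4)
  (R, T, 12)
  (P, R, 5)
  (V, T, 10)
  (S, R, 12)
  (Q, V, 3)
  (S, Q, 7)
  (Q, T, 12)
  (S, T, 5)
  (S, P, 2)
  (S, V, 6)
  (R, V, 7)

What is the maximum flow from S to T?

Augment S→T: bottleneck 5, flow now 5.
Augment S→Q→T: bottleneck 7, flow now 12.
Augment S→R→T: bottleneck 12, flow now 24.
Augment S→V→T: bottleneck 6, flow now 30.
Augment S→P→R→Q→T: bottleneck 2, flow now 32.
No augmenting path remains; maximum flow = 32.
In the residual graph, reachable from S: {S}.
Min-cut edges: S→P (2), S→Q (7), S→R (12), S→V (6), S→T (5); capacity 2 + 7 + 12 + 6 + 5 = 32.
This cut is saturated, so no flow can exceed 32.

32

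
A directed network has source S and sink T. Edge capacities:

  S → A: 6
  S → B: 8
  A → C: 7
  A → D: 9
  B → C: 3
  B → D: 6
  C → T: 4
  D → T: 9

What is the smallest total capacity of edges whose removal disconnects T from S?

Augment S→A→C→T: bottleneck 4, flow now 4.
Augment S→A→D→T: bottleneck 2, flow now 6.
Augment S→B→D→T: bottleneck 6, flow now 12.
Augment S→B→C→A→D→T: bottleneck 1, flow now 13. (uses reverse residual edge)
No augmenting path remains; maximum flow = 13.
By max-flow min-cut, the minimum cut capacity equals the max flow.
In the residual graph, reachable from S: {S, A, B, C, D}.
Min-cut edges: C→T (4), D→T (9); capacity 4 + 9 = 13.

13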